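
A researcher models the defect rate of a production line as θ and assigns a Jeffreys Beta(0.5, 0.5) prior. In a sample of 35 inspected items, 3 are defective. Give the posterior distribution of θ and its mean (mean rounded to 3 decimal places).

Observing 3 successes and 32 failures updates Beta(0.5, 0.5) by adding the success and failure counts to the two shape parameters: α = 0.5+3 = 3.5, β = 0.5+32 = 32.5.
E[θ | data] = 3.5/(3.5+32.5) = 0.097.

Posterior: Beta(3.5, 32.5); mean ≈ 0.097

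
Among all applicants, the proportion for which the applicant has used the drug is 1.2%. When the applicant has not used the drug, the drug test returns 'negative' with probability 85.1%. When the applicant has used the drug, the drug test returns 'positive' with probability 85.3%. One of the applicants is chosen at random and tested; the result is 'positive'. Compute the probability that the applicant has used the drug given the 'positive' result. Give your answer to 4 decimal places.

Write H for 'the applicant has used the drug'. Prior odds H:¬H = 0.012/0.988 = 0.012146. For the 'positive' outcome, the likelihood ratio is 0.853/0.149 = 5.7248.
Posterior odds = 0.012146 × 5.7248 = 0.069532, so P(H|E) = 0.069532/(1+0.069532) = 0.0650.

P(H | E) ≈ 0.0650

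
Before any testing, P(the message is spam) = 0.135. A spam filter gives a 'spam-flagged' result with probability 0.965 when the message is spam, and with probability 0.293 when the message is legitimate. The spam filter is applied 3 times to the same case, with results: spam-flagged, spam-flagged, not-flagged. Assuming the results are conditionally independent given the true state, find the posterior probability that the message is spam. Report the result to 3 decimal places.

Posterior P(H) ≈ 0.077

Let H be the event that the message is spam; start with P(H) = 0.135. P('spam-flagged'|H) = 0.965, P('spam-flagged'|¬H) = 0.293.
Update on result 1 ('spam-flagged'): P(H) ← 0.965·0.1350 / (0.965·0.1350 + 0.293·0.8650) = 0.13028/0.38372 = 0.3395.
Update on result 2 ('spam-flagged'): P(H) ← 0.965·0.3395 / (0.965·0.3395 + 0.293·0.6605) = 0.32762/0.52115 = 0.6287.
Update on result 3 ('not-flagged'): P(H) ← 0.035·0.6287 / (0.035·0.6287 + 0.707·0.3713) = 0.022003/0.28454 = 0.0773.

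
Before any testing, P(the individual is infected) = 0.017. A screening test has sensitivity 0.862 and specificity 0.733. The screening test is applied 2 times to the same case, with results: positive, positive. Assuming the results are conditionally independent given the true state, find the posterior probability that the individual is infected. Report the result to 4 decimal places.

Let H be the event that the individual is infected; start with P(H) = 0.017. P('positive'|H) = 0.862, P('positive'|¬H) = 0.267.
Update on result 1 ('positive'): P(H) ← 0.862·0.0170 / (0.862·0.0170 + 0.267·0.9830) = 0.014654/0.27712 = 0.0529.
Update on result 2 ('positive'): P(H) ← 0.862·0.0529 / (0.862·0.0529 + 0.267·0.9471) = 0.045583/0.29846 = 0.1527.

Posterior P(H) ≈ 0.1527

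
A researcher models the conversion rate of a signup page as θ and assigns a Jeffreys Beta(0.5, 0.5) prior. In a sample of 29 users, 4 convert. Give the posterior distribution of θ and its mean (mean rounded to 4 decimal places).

Posterior: Beta(4.5, 25.5); mean ≈ 0.1500

The binomial likelihood is conjugate to the Beta prior: with 4 successes and 25 failures, the posterior is Beta(0.5+4, 0.5+25) = Beta(4.5, 25.5).
E[θ | data] = 4.5/(4.5+25.5) = 0.1500.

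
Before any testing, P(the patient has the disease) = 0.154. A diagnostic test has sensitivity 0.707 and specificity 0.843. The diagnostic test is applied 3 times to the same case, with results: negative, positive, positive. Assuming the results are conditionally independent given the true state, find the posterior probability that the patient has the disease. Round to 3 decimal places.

Let H be the event that the patient has the disease; start with P(H) = 0.154. P('positive'|H) = 0.707, P('positive'|¬H) = 0.157.
Update on result 1 ('negative'): P(H) ← 0.293·0.1540 / (0.293·0.1540 + 0.843·0.8460) = 0.045122/0.75830 = 0.0595.
Update on result 2 ('positive'): P(H) ← 0.707·0.0595 / (0.707·0.0595 + 0.157·0.9405) = 0.042069/0.18973 = 0.2217.
Update on result 3 ('positive'): P(H) ← 0.707·0.2217 / (0.707·0.2217 + 0.157·0.7783) = 0.15677/0.27895 = 0.5620.

Posterior P(H) ≈ 0.562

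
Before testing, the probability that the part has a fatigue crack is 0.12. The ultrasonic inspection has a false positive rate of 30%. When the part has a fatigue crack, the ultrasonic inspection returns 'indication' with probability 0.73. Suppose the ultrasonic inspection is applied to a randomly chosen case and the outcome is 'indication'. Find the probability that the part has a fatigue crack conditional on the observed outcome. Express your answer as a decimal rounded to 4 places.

Write H for 'the part has a fatigue crack'. Prior odds H:¬H = 0.12/0.88 = 0.13636. For the 'indication' outcome, the likelihood ratio is 0.73/0.3 = 2.4333.
Posterior odds = 0.13636 × 2.4333 = 0.33182, so P(H|E) = 0.33182/(1+0.33182) = 0.2491.

P(H | E) ≈ 0.2491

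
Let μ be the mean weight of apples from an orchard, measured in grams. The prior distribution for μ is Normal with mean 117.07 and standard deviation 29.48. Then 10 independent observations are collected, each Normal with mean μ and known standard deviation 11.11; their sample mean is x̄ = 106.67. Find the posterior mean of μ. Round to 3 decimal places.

With known σ, the Normal prior is conjugate. Weight on the data is w = (n/σ²)/(n/σ² + 1/τ₀²) = 0.0810162/(0.0810162+0.00115065) = 0.98600.
Posterior mean = w·x̄ + (1−w)·μ₀ = 0.98600·106.67 + 0.014004·117.07 = 106.816.

Posterior mean ≈ 106.816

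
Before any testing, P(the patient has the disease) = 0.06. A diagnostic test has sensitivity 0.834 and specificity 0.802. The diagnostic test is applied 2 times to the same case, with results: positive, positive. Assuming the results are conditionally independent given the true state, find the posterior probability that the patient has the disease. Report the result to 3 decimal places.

Let H be the event that the patient has the disease; start with P(H) = 0.06. P('positive'|H) = 0.834, P('positive'|¬H) = 0.198.
Update on result 1 ('positive'): P(H) ← 0.834·0.0600 / (0.834·0.0600 + 0.198·0.9400) = 0.050040/0.23616 = 0.2119.
Update on result 2 ('positive'): P(H) ← 0.834·0.2119 / (0.834·0.2119 + 0.198·0.7881) = 0.17672/0.33276 = 0.5311.

Posterior P(H) ≈ 0.531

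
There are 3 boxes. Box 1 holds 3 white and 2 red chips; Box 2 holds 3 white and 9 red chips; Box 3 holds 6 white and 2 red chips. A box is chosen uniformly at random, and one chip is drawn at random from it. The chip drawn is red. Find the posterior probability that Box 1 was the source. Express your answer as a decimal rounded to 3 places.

P(red|Box 1) = 0.4; P(red|Box 2) = 0.75; P(red|Box 3) = 0.25.
Prior × likelihood for each source: 0.333333·0.4=0.1333, 0.333333·0.75=0.2500, 0.333333·0.25=0.08333. Summing gives P(red) = 0.46667.
P(Box 1 | red) = 0.1333 / 0.46667 = 0.286.

Posterior probability ≈ 0.286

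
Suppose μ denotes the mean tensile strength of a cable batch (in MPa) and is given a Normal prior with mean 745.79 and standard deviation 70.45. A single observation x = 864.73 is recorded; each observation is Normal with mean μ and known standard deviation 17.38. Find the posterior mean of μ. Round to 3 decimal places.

Prior precision 1/τ₀² = 1/70.45² = 0.00020148; data precision n/σ² = 1/17.38² = 0.00331055.
Posterior precision = 0.00020148 + 0.00331055 = 0.00351204.
Posterior mean = (0.00020148·745.79 + 0.00331055·864.73) / 0.00351204 = 857.907.

Posterior mean ≈ 857.907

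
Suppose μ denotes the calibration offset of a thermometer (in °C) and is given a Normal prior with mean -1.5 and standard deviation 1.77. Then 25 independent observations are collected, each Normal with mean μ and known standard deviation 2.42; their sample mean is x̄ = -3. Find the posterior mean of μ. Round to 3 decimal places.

Prior precision 1/τ₀² = 1/1.77² = 0.319193; data precision n/σ² = 25/2.42² = 4.26883.
Posterior precision = 0.319193 + 4.26883 = 4.58803.
Posterior mean = (0.319193·-1.5 + 4.26883·-3) / 4.58803 = -2.896.

Posterior mean ≈ -2.896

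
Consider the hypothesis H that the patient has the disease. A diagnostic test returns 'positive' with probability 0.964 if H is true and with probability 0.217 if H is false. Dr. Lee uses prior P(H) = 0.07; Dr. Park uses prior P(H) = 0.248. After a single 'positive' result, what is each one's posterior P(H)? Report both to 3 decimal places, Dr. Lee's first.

The likelihood ratio for a 'positive' result is 0.964/0.217 = 4.4424.
Dr. Lee: prior odds 0.07/0.93 = 0.075269; posterior odds 0.33437; posterior probability 0.251.
Dr. Park: prior odds 0.248/0.752 = 0.32979; posterior odds 1.4650; posterior probability 0.594.

Dr. Lee: 0.251; Dr. Park: 0.594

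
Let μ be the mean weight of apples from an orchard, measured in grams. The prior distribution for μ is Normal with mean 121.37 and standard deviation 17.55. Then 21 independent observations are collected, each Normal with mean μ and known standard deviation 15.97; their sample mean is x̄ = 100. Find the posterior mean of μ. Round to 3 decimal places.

Posterior mean ≈ 100.811

Prior precision 1/τ₀² = 1/17.55² = 0.00324673; data precision n/σ² = 21/15.97² = 0.0823397.
Posterior precision = 0.00324673 + 0.0823397 = 0.0855865.
Posterior mean = (0.00324673·121.37 + 0.0823397·100) / 0.0855865 = 100.811.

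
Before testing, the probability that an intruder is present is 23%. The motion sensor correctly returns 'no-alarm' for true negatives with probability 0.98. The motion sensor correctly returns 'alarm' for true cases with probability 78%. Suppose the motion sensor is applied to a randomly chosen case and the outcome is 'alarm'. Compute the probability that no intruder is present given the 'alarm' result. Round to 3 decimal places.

P(¬H | E) ≈ 0.079

Let H be the event that an intruder is present. P(H) = 0.23, so P(¬H) = 0.77. With E the 'alarm' result, P(E|H) = 0.78 and P(E|¬H) = 0.02.
P(E) = 0.78·0.23 + 0.02·0.77 = 0.17940 + 0.015400 = 0.19480.
By Bayes' theorem, P(H|E) = 0.17940 / 0.19480 = 0.921. Hence P(¬H|E) = 1 − 0.921 = 0.079.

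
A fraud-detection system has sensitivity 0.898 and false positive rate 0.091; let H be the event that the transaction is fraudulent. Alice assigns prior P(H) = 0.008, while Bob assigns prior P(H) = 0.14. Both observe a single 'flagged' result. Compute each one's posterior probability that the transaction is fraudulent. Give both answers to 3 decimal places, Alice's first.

P('+'|H) = 0.898, P('+'|¬H) = 0.091.
Alice: numerator 0.898·0.008 = 0.0071840; evidence = 0.0071840+0.091·0.992 = 0.097456; posterior = 0.074.
Bob: numerator 0.898·0.14 = 0.12572; evidence = 0.12572+0.091·0.86 = 0.20398; posterior = 0.616.

Alice: 0.074; Bob: 0.616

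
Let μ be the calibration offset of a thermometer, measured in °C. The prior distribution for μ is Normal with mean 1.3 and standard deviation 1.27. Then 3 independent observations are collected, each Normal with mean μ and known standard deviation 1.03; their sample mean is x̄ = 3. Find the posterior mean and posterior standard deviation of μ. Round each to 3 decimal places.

Posterior mean ≈ 2.694; posterior SD ≈ 0.539

With known σ, the Normal prior is conjugate. Weight on the data is w = (n/σ²)/(n/σ² + 1/τ₀²) = 2.82779/(2.82779+0.620001) = 0.82017.
Posterior mean = w·x̄ + (1−w)·μ₀ = 0.82017·3 + 0.17983·1.3 = 2.694. Posterior variance = 1/(2.82779+0.620001) = 0.290041, so SD = 0.539.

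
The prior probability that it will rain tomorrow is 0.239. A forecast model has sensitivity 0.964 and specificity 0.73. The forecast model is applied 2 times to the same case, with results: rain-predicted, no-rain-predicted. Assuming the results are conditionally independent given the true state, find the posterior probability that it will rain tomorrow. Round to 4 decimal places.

Posterior P(H) ≈ 0.0524

With H the event that it will rain tomorrow, the joint likelihood of the observed sequence is P(data|H) = 0.964·0.036 = 0.034704 and P(data|¬H) = 0.27·0.73 = 0.19710.
Bayes: P(H|data) = 0.239·0.034704 / (0.239·0.034704 + 0.761·0.19710) = 0.0082943/0.15829 = 0.0524.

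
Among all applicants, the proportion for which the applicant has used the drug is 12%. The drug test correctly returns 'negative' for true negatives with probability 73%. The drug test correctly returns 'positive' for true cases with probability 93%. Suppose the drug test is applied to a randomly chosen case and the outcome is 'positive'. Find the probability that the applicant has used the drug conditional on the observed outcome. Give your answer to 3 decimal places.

Write H for 'the applicant has used the drug'. Prior odds H:¬H = 0.12/0.88 = 0.13636. For the 'positive' outcome, the likelihood ratio is 0.93/0.27 = 3.4444.
Posterior odds = 0.13636 × 3.4444 = 0.46970, so P(H|E) = 0.46970/(1+0.46970) = 0.320.

P(H | E) ≈ 0.320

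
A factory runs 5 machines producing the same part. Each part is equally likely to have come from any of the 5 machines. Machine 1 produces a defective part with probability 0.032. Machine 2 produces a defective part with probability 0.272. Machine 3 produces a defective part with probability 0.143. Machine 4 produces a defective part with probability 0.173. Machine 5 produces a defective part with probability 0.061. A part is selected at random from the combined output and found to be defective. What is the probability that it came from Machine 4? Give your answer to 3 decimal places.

Posterior probability ≈ 0.254

P(defective|M1) = 0.032; P(defective|M2) = 0.272; P(defective|M3) = 0.143; P(defective|M4) = 0.173; P(defective|M5) = 0.061.
Prior × likelihood for each source: 0.2·0.032=0.006400, 0.2·0.272=0.05440, 0.2·0.143=0.02860, 0.2·0.173=0.03460, 0.2·0.061=0.01220. Summing gives P(defective) = 0.13620.
P(Machine 4 | defective) = 0.03460 / 0.13620 = 0.254.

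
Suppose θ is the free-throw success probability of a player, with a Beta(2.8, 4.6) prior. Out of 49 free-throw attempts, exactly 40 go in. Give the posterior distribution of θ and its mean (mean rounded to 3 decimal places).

Observing 40 successes and 9 failures updates Beta(2.8, 4.6) by adding the success and failure counts to the two shape parameters: α = 2.8+40 = 42.8, β = 4.6+9 = 13.6.
Posterior mean = α/(α+β) = 42.8/56.4 = 0.759.

Posterior: Beta(42.8, 13.6); mean ≈ 0.759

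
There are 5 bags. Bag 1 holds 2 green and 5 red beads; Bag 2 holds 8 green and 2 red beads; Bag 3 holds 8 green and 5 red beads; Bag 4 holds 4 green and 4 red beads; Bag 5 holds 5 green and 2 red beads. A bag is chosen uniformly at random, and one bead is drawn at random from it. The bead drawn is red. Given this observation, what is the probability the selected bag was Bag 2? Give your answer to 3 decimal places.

Posterior probability ≈ 0.096

Tabulate prior·likelihood by source: [1] prior 0.2, lik 0.7143, product 0.1429; [2] prior 0.2, lik 0.2, product 0.04000; [3] prior 0.2, lik 0.3846, product 0.07692; [4] prior 0.2, lik 0.5, product 0.1000; [5] prior 0.2, lik 0.2857, product 0.05714.
Normalizing constant = 0.41692; the posterior for Bag 2 is its product over the sum, 0.04000/0.41692 = 0.096.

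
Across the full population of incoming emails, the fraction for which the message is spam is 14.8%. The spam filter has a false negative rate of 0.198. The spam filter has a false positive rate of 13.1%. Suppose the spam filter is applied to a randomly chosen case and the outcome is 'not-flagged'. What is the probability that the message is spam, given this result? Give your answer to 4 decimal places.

Let H be the event that the message is spam. P(H) = 0.148, so P(¬H) = 0.852. With E the 'not-flagged' result, P(E|H) = 0.198 and P(E|¬H) = 0.869.
P(E) = 0.198·0.148 + 0.869·0.852 = 0.029304 + 0.74039 = 0.76969.
By Bayes' theorem, P(H|E) = 0.029304 / 0.76969 = 0.0381.

P(H | E) ≈ 0.0381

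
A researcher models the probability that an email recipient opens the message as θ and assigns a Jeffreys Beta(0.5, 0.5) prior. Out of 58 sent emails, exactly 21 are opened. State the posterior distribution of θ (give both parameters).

Posterior: Beta(21.5, 37.5)

Observing 21 successes and 37 failures updates Beta(0.5, 0.5) by adding the success and failure counts to the two shape parameters: α = 0.5+21 = 21.5, β = 0.5+37 = 37.5.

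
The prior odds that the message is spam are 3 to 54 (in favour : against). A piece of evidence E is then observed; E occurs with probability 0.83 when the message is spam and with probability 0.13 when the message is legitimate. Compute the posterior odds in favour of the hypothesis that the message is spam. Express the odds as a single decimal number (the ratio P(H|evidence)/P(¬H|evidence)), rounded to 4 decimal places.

Posterior odds ≈ 0.3547

Prior odds = 3/54 = 0.055556.
Likelihood ratio for E = 0.83/0.13 = 6.3846.
Posterior odds = prior odds × LR = 0.35470.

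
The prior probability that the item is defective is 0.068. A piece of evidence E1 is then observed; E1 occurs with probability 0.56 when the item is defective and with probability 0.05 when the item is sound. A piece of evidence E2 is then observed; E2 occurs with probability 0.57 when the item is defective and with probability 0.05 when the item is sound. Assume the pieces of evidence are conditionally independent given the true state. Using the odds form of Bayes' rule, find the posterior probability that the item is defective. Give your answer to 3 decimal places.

Posterior probability ≈ 0.903

Prior odds = 0.068/(1−0.068) = 0.072961.
Likelihood ratio for E1 = 0.56/0.05 = 11.200.
Likelihood ratio for E2 = 0.57/0.05 = 11.400.
Posterior odds = prior odds × LR₁ × LR₂ = 9.3157.
Posterior probability = odds/(1+odds) = 9.3157/10.316 = 0.903.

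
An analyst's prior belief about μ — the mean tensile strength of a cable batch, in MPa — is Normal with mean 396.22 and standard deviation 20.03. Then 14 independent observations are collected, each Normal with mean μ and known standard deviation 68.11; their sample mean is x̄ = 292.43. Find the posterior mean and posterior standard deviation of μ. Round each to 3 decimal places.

With known σ, the Normal prior is conjugate. Weight on the data is w = (n/σ²)/(n/σ² + 1/τ₀²) = 0.00301791/(0.00301791+0.00249252) = 0.54767.
Posterior mean = w·x̄ + (1−w)·μ₀ = 0.54767·292.43 + 0.45233·396.22 = 339.377. Posterior variance = 1/(0.00301791+0.00249252) = 181.474, so SD = 13.471.

Posterior mean ≈ 339.377; posterior SD ≈ 13.471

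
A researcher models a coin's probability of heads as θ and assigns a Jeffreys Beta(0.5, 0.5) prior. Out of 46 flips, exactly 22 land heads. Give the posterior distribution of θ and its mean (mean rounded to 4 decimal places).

The binomial likelihood is conjugate to the Beta prior: with 22 successes and 24 failures, the posterior is Beta(0.5+22, 0.5+24) = Beta(22.5, 24.5).
Posterior mean = α/(α+β) = 22.5/47 = 0.4787.

Posterior: Beta(22.5, 24.5); mean ≈ 0.4787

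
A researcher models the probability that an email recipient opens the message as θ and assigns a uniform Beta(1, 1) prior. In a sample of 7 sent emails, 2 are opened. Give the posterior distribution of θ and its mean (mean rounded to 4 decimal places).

Posterior: Beta(3, 6); mean ≈ 0.3333

Observing 2 successes and 5 failures updates Beta(1, 1) by adding the success and failure counts to the two shape parameters: α = 1+2 = 3, β = 1+5 = 6.
E[θ | data] = 3/(3+6) = 0.3333.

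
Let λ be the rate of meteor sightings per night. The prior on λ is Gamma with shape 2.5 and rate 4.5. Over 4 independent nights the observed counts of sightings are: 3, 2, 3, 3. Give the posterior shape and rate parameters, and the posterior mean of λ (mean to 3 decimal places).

The Poisson likelihood adds the total count to the shape and the number of exposure periods to the rate. Here ∑xᵢ = 11 and n = 4, so shape 2.5→13.5 and rate 4.5→8.5.
E[λ | data] = 13.5/8.5 = 1.588.

Posterior: Gamma(shape=13.5, rate=8.5); mean ≈ 1.588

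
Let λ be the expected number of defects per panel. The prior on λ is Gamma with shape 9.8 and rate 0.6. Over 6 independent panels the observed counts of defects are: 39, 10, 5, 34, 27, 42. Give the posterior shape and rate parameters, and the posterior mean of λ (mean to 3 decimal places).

The Poisson likelihood adds the total count to the shape and the number of exposure periods to the rate. Here ∑xᵢ = 157 and n = 6, so shape 9.8→166.8 and rate 0.6→6.6.
Posterior mean = shape/rate = 166.8/6.6 = 25.273.

Posterior: Gamma(shape=166.8, rate=6.6); mean ≈ 25.273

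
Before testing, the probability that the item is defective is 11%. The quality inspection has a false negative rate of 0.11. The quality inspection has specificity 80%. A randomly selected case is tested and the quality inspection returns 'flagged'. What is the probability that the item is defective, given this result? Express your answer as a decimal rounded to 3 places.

Let H be the event that the item is defective. P(H) = 0.11, so P(¬H) = 0.89. With E the 'flagged' result, P(E|H) = 0.89 and P(E|¬H) = 0.2.
P(E) = 0.89·0.11 + 0.2·0.89 = 0.097900 + 0.17800 = 0.27590.
By Bayes' theorem, P(H|E) = 0.097900 / 0.27590 = 0.355.

P(H | E) ≈ 0.355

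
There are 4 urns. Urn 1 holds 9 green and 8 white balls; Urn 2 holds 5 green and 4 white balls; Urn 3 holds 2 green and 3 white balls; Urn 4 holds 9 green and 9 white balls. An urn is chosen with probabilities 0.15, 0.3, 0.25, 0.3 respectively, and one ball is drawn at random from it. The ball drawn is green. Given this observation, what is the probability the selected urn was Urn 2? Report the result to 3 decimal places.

Posterior probability ≈ 0.336

P(green|Urn 1) = 0.5294; P(green|Urn 2) = 0.5556; P(green|Urn 3) = 0.4; P(green|Urn 4) = 0.5.
Prior × likelihood for each source: 0.15·0.5294=0.07941, 0.3·0.5556=0.1667, 0.25·0.4=0.1000, 0.3·0.5=0.1500. Summing gives P(green) = 0.49608.
P(Urn 2 | green) = 0.1667 / 0.49608 = 0.336.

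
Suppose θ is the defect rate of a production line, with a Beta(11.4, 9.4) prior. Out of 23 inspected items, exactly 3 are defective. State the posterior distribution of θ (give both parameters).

Posterior: Beta(14.4, 29.4)

The binomial likelihood is conjugate to the Beta prior: with 3 successes and 20 failures, the posterior is Beta(11.4+3, 9.4+20) = Beta(14.4, 29.4).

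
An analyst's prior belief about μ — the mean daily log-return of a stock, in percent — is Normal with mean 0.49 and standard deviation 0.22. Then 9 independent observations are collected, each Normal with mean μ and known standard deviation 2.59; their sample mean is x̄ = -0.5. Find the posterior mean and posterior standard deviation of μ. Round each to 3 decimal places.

Prior precision 1/τ₀² = 1/0.22² = 20.6612; data precision n/σ² = 9/2.59² = 1.34166.
Posterior precision = 20.6612 + 1.34166 = 22.0028, giving posterior SD = 1/√22.0028 = 0.213.
Posterior mean = (20.6612·0.49 + 1.34166·-0.5) / 22.0028 = 0.430.

Posterior mean ≈ 0.430; posterior SD ≈ 0.213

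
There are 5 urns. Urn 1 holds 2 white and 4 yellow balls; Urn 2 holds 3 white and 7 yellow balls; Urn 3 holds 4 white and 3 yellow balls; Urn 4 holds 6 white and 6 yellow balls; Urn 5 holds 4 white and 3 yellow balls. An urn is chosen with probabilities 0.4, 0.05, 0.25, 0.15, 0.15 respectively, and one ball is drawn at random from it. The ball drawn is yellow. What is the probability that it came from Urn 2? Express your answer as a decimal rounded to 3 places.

Posterior probability ≈ 0.064

Tabulate prior·likelihood by source: [1] prior 0.4, lik 0.6667, product 0.2667; [2] prior 0.05, lik 0.7, product 0.03500; [3] prior 0.25, lik 0.4286, product 0.1071; [4] prior 0.15, lik 0.5, product 0.07500; [5] prior 0.15, lik 0.4286, product 0.06429.
Normalizing constant = 0.54810; the posterior for Urn 2 is its product over the sum, 0.03500/0.54810 = 0.064.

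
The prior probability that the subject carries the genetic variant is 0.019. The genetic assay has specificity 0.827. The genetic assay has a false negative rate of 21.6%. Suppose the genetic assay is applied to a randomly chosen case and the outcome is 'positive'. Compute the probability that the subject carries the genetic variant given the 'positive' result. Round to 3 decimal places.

P(H | E) ≈ 0.081

Let H be the event that the subject carries the genetic variant. P(H) = 0.019, so P(¬H) = 0.981. With E the 'positive' result, P(E|H) = 0.784 and P(E|¬H) = 0.173.
P(E) = 0.784·0.019 + 0.173·0.981 = 0.014896 + 0.16971 = 0.18461.
By Bayes' theorem, P(H|E) = 0.014896 / 0.18461 = 0.081.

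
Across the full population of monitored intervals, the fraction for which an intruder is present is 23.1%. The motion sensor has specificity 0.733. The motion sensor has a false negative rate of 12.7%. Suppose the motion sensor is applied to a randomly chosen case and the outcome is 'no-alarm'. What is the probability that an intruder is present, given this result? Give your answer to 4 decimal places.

Let H be the event that an intruder is present. P(H) = 0.231, so P(¬H) = 0.769. With E the 'no-alarm' result, P(E|H) = 0.127 and P(E|¬H) = 0.733.
P(E) = 0.127·0.231 + 0.733·0.769 = 0.029337 + 0.56368 = 0.59301.
By Bayes' theorem, P(H|E) = 0.029337 / 0.59301 = 0.0495.

P(H | E) ≈ 0.0495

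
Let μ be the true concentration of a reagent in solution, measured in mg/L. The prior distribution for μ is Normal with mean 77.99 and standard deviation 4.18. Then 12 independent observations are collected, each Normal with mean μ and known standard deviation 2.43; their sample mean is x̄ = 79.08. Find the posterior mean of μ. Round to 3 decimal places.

Prior precision 1/τ₀² = 1/4.18² = 0.0572331; data precision n/σ² = 12/2.43² = 2.03221.
Posterior precision = 0.0572331 + 2.03221 = 2.08944.
Posterior mean = (0.0572331·77.99 + 2.03221·79.08) / 2.08944 = 79.050.

Posterior mean ≈ 79.050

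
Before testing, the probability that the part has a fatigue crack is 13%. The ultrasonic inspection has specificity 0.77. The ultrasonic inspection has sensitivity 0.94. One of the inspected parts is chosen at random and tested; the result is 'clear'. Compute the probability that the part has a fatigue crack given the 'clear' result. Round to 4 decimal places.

Write H for 'the part has a fatigue crack'. Prior odds H:¬H = 0.13/0.87 = 0.14943. For the 'clear' outcome, the likelihood ratio is 0.06/0.77 = 0.077922.
Posterior odds = 0.14943 × 0.077922 = 0.011644, so P(H|E) = 0.011644/(1+0.011644) = 0.0115.

P(H | E) ≈ 0.0115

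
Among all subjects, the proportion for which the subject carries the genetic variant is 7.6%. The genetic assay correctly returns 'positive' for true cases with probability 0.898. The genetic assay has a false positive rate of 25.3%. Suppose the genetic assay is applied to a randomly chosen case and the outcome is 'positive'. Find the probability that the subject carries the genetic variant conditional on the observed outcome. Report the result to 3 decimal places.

Write H for 'the subject carries the genetic variant'. Prior odds H:¬H = 0.076/0.924 = 0.082251. For the 'positive' outcome, the likelihood ratio is 0.898/0.253 = 3.5494.
Posterior odds = 0.082251 × 3.5494 = 0.29194, so P(H|E) = 0.29194/(1+0.29194) = 0.226.

P(H | E) ≈ 0.226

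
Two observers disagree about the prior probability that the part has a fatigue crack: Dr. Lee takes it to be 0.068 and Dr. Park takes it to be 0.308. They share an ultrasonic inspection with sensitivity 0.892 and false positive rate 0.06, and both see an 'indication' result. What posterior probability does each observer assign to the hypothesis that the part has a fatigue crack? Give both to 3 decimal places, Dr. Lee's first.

P('+'|H) = 0.892, P('+'|¬H) = 0.06.
Dr. Lee: numerator 0.892·0.068 = 0.060656; evidence = 0.060656+0.06·0.932 = 0.11658; posterior = 0.520.
Dr. Park: numerator 0.892·0.308 = 0.27474; evidence = 0.27474+0.06·0.692 = 0.31626; posterior = 0.869.

Dr. Lee: 0.520; Dr. Park: 0.869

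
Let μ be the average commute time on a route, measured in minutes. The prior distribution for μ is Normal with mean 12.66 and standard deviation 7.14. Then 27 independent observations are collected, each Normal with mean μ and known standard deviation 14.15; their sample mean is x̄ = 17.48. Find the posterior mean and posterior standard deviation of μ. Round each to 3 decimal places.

Posterior mean ≈ 16.868; posterior SD ≈ 2.544

Prior precision 1/τ₀² = 1/7.14² = 0.0196157; data precision n/σ² = 27/14.15² = 0.134850.
Posterior precision = 0.0196157 + 0.134850 = 0.154466, giving posterior SD = 1/√0.154466 = 2.544.
Posterior mean = (0.0196157·12.66 + 0.134850·17.48) / 0.154466 = 16.868.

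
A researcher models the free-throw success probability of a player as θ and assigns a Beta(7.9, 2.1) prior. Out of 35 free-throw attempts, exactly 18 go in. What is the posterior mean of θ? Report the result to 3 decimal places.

Posterior mean ≈ 0.576

Observing 18 successes and 17 failures updates Beta(7.9, 2.1) by adding the success and failure counts to the two shape parameters: α = 7.9+18 = 25.9, β = 2.1+17 = 19.1.
Posterior mean = α/(α+β) = 25.9/45 = 0.576.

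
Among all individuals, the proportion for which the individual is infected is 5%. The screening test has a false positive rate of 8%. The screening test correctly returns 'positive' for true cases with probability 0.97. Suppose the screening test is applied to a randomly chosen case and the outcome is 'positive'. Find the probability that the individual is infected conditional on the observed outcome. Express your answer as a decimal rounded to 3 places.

P(H | E) ≈ 0.390

Let H be the event that the individual is infected. P(H) = 0.05, so P(¬H) = 0.95. With E the 'positive' result, P(E|H) = 0.97 and P(E|¬H) = 0.08.
P(E) = 0.97·0.05 + 0.08·0.95 = 0.048500 + 0.076000 = 0.12450.
By Bayes' theorem, P(H|E) = 0.048500 / 0.12450 = 0.390.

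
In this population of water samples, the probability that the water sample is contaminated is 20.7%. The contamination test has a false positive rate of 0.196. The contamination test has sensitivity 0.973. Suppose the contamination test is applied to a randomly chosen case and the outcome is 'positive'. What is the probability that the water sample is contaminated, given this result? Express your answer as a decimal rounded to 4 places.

Write H for 'the water sample is contaminated'. Prior odds H:¬H = 0.207/0.793 = 0.26103. For the 'positive' outcome, the likelihood ratio is 0.973/0.196 = 4.9643.
Posterior odds = 0.26103 × 4.9643 = 1.2958, so P(H|E) = 1.2958/(1+1.2958) = 0.5644.

P(H | E) ≈ 0.5644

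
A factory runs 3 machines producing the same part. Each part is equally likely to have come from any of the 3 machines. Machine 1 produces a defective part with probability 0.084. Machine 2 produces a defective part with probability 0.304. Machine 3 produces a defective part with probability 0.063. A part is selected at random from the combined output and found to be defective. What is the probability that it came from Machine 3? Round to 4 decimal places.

P(defective|M1) = 0.084; P(defective|M2) = 0.304; P(defective|M3) = 0.063.
Prior × likelihood for each source: 0.333333·0.084=0.02800, 0.333333·0.304=0.1013, 0.333333·0.063=0.02100. Summing gives P(defective) = 0.15033.
P(Machine 3 | defective) = 0.02100 / 0.15033 = 0.1397.

Posterior probability ≈ 0.1397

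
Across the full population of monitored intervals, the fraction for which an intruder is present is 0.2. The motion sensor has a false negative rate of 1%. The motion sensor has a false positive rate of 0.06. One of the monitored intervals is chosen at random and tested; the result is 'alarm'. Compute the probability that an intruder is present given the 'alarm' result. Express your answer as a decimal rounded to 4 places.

Write H for 'an intruder is present'. Prior odds H:¬H = 0.2/0.8 = 0.25000. For the 'alarm' outcome, the likelihood ratio is 0.99/0.06 = 16.500.
Posterior odds = 0.25000 × 16.500 = 4.1250, so P(H|E) = 4.1250/(1+4.1250) = 0.8049.

P(H | E) ≈ 0.8049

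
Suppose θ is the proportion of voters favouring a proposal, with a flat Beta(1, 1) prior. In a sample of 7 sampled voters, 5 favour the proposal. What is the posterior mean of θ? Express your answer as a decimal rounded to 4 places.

Observing 5 successes and 2 failures updates Beta(1, 1) by adding the success and failure counts to the two shape parameters: α = 1+5 = 6, β = 1+2 = 3.
Posterior mean = α/(α+β) = 6/9 = 0.6667.

Posterior mean ≈ 0.6667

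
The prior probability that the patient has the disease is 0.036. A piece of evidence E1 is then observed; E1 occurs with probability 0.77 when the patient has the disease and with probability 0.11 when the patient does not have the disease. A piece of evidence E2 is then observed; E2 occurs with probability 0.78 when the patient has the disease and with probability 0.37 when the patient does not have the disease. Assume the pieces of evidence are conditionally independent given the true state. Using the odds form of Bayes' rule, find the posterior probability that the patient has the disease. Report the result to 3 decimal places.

Prior odds = 0.036/(1−0.036) = 0.037344. In log-odds, ln(0.037344) = -3.2876.
Add log likelihood ratios: ln(7.0000) + ln(2.1081) = 2.6917.
Posterior log-odds = -0.59587, so posterior odds = exp(-0.59587) = 0.55108. Converting, P(H|E) = 0.55108/1.5511 = 0.355.

Posterior probability ≈ 0.355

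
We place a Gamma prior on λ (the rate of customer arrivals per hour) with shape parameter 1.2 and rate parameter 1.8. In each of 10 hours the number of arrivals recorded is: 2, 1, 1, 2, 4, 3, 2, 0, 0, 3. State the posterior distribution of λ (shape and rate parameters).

Posterior: Gamma(shape=19.2, rate=11.8)

Total count ∑xᵢ = 18 over n = 10 hours.
Gamma is conjugate to the Poisson likelihood: posterior is Gamma(shape = 1.2+18 = 19.2, rate = 1.8+10 = 11.8).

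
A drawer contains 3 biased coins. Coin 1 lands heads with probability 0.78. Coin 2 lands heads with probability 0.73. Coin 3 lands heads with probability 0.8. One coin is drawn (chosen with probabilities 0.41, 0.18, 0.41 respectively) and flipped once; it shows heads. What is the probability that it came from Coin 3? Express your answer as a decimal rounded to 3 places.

Tabulate prior·likelihood by source: [1] prior 0.41, lik 0.78, product 0.3198; [2] prior 0.18, lik 0.73, product 0.1314; [3] prior 0.41, lik 0.8, product 0.3280.
Normalizing constant = 0.77920; the posterior for Coin 3 is its product over the sum, 0.3280/0.77920 = 0.421.

Posterior probability ≈ 0.421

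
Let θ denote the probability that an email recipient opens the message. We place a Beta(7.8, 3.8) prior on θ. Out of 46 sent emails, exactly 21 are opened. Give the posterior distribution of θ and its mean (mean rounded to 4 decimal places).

Observing 21 successes and 25 failures updates Beta(7.8, 3.8) by adding the success and failure counts to the two shape parameters: α = 7.8+21 = 28.8, β = 3.8+25 = 28.8.
E[θ | data] = 28.8/(28.8+28.8) = 0.5000.

Posterior: Beta(28.8, 28.8); mean ≈ 0.5000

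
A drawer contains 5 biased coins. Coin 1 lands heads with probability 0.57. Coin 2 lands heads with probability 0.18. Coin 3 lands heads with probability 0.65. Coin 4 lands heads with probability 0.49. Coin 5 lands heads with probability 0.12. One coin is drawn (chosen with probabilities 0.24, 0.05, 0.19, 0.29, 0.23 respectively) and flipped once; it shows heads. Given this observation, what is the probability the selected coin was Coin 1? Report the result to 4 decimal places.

P(heads|C1) = 0.57; P(heads|C2) = 0.18; P(heads|C3) = 0.65; P(heads|C4) = 0.49; P(heads|C5) = 0.12.
Prior × likelihood for each source: 0.24·0.57=0.1368, 0.05·0.18=0.009000, 0.19·0.65=0.1235, 0.29·0.49=0.1421, 0.23·0.12=0.02760. Summing gives P(heads) = 0.43900.
P(Coin 1 | heads) = 0.1368 / 0.43900 = 0.3116.

Posterior probability ≈ 0.3116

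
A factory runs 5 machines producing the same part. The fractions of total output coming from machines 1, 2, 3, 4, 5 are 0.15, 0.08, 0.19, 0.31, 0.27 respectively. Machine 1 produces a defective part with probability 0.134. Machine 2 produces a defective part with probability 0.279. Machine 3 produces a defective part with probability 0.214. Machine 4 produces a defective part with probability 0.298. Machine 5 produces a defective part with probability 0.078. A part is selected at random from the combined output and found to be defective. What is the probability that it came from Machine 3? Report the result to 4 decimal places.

P(defective|M1) = 0.134; P(defective|M2) = 0.279; P(defective|M3) = 0.214; P(defective|M4) = 0.298; P(defective|M5) = 0.078.
Prior × likelihood for each source: 0.15·0.134=0.02010, 0.08·0.279=0.02232, 0.19·0.214=0.04066, 0.31·0.298=0.09238, 0.27·0.078=0.02106. Summing gives P(defective) = 0.19652.
P(Machine 3 | defective) = 0.04066 / 0.19652 = 0.2069.

Posterior probability ≈ 0.2069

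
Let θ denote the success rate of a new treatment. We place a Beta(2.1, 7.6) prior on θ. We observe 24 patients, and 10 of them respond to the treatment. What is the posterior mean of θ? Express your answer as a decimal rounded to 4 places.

Observing 10 successes and 14 failures updates Beta(2.1, 7.6) by adding the success and failure counts to the two shape parameters: α = 2.1+10 = 12.1, β = 7.6+14 = 21.6.
Posterior mean = α/(α+β) = 12.1/33.7 = 0.3591.

Posterior mean ≈ 0.3591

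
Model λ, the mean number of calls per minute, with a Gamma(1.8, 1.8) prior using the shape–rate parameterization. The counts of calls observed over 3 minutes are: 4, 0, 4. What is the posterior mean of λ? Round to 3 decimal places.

Posterior mean ≈ 2.042

The Poisson likelihood adds the total count to the shape and the number of exposure periods to the rate. Here ∑xᵢ = 8 and n = 3, so shape 1.8→9.8 and rate 1.8→4.8.
E[λ | data] = 9.8/4.8 = 2.042.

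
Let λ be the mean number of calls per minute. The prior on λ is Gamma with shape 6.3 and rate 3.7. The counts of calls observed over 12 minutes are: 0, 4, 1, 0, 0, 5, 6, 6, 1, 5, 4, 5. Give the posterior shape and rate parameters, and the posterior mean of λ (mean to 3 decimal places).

The Poisson likelihood adds the total count to the shape and the number of exposure periods to the rate. Here ∑xᵢ = 37 and n = 12, so shape 6.3→43.3 and rate 3.7→15.7.
E[λ | data] = 43.3/15.7 = 2.758.

Posterior: Gamma(shape=43.3, rate=15.7); mean ≈ 2.758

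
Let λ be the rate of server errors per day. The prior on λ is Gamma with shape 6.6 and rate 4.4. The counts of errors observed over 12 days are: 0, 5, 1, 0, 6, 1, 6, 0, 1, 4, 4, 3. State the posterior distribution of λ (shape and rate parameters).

Posterior: Gamma(shape=37.6, rate=16.4)

The Poisson likelihood adds the total count to the shape and the number of exposure periods to the rate. Here ∑xᵢ = 31 and n = 12, so shape 6.6→37.6 and rate 4.4→16.4.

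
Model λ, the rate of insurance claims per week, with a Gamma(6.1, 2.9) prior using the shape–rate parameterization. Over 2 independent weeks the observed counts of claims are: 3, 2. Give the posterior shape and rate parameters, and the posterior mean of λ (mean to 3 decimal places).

Posterior: Gamma(shape=11.1, rate=4.9); mean ≈ 2.265

The Poisson likelihood adds the total count to the shape and the number of exposure periods to the rate. Here ∑xᵢ = 5 and n = 2, so shape 6.1→11.1 and rate 2.9→4.9.
E[λ | data] = 11.1/4.9 = 2.265.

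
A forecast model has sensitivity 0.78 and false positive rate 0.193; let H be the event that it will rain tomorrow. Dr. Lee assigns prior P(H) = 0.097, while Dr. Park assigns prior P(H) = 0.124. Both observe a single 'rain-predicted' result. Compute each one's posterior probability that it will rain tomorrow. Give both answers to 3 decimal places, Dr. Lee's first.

Dr. Lee: 0.303; Dr. Park: 0.364

P('+'|H) = 0.78, P('+'|¬H) = 0.193.
Dr. Lee: numerator 0.78·0.097 = 0.075660; evidence = 0.075660+0.193·0.903 = 0.24994; posterior = 0.303.
Dr. Park: numerator 0.78·0.124 = 0.096720; evidence = 0.096720+0.193·0.876 = 0.26579; posterior = 0.364.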